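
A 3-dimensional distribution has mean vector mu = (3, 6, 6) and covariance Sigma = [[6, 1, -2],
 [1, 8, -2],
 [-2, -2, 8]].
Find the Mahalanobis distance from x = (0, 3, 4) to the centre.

Step 1 — centre the observation: (x - mu) = (-3, -3, -2).

Step 2 — invert Sigma (cofactor / det for 3×3, or solve directly):
  Sigma^{-1} = [[0.1829, -0.0122, 0.0427],
 [-0.0122, 0.1341, 0.0305],
 [0.0427, 0.0305, 0.1433]].

Step 3 — form the quadratic (x - mu)^T · Sigma^{-1} · (x - mu):
  Sigma^{-1} · (x - mu) = (-0.5976, -0.4268, -0.5061).
  (x - mu)^T · [Sigma^{-1} · (x - mu)] = (-3)·(-0.5976) + (-3)·(-0.4268) + (-2)·(-0.5061) = 4.0854.

Step 4 — take square root: d = √(4.0854) ≈ 2.0212.

d(x, mu) = √(4.0854) ≈ 2.0212


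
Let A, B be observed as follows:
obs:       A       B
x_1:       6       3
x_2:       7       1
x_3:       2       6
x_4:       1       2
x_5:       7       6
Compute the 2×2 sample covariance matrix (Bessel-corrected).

Step 1 — column means:
  mean(A) = (6 + 7 + 2 + 1 + 7) / 5 = 23/5 = 4.6
  mean(B) = (3 + 1 + 6 + 2 + 6) / 5 = 18/5 = 3.6

Step 2 — sample covariance S[i,j] = (1/(n-1)) · Σ_k (x_{k,i} - mean_i) · (x_{k,j} - mean_j), with n-1 = 4.
  S[A,A] = ((1.4)·(1.4) + (2.4)·(2.4) + (-2.6)·(-2.6) + (-3.6)·(-3.6) + (2.4)·(2.4)) / 4 = 33.2/4 = 8.3
  S[A,B] = ((1.4)·(-0.6) + (2.4)·(-2.6) + (-2.6)·(2.4) + (-3.6)·(-1.6) + (2.4)·(2.4)) / 4 = -1.8/4 = -0.45
  S[B,B] = ((-0.6)·(-0.6) + (-2.6)·(-2.6) + (2.4)·(2.4) + (-1.6)·(-1.6) + (2.4)·(2.4)) / 4 = 21.2/4 = 5.3

S is symmetric (S[j,i] = S[i,j]). Assembling:

S = [[8.3, -0.45],
 [-0.45, 5.3]]


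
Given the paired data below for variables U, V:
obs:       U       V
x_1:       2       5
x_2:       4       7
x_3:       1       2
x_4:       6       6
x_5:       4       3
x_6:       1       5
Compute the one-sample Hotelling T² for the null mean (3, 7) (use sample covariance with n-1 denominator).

Step 1 — sample mean vector:
  mean(U) = (2 + 4 + 1 + 6 + 4 + 1) / 6 = 18/6 = 3
  mean(V) = (5 + 7 + 2 + 6 + 3 + 5) / 6 = 28/6 = 4.6667
  x̄ = (3, 4.6667),  deviation x̄ - mu_0 = (3, 4.6667) - (3, 7) = (0, -2.3333).

Step 2 — sample covariance matrix, S[i,j] = (1/(n-1)) · Σ_k (x_{k,i} - mean_i) · (x_{k,j} - mean_j), divisor n-1 = 5:
  S[U,U] = ((-1)·(-1) + (1)·(1) + (-2)·(-2) + (3)·(3) + (1)·(1) + (-2)·(-2)) / 5 = 20/5 = 4
  S[U,V] = ((-1)·(0.3333) + (1)·(2.3333) + (-2)·(-2.6667) + (3)·(1.3333) + (1)·(-1.6667) + (-2)·(0.3333)) / 5 = 9/5 = 1.8
  S[V,V] = ((0.3333)·(0.3333) + (2.3333)·(2.3333) + (-2.6667)·(-2.6667) + (1.3333)·(1.3333) + (-1.6667)·(-1.6667) + (0.3333)·(0.3333)) / 5 = 17.3333/5 = 3.4667
  S = [[4, 1.8],
 [1.8, 3.4667]].

Step 3 — invert S. det(S) = 4·3.4667 - (1.8)² = 10.6267.
  S^{-1} = (1/det) · [[d, -b], [-b, a]] = [[0.3262, -0.1694],
 [-0.1694, 0.3764]].

Step 4 — quadratic form (x̄ - mu_0)^T · S^{-1} · (x̄ - mu_0):
  S^{-1} · (x̄ - mu_0) = (0.3952, -0.8783),
  (x̄ - mu_0)^T · [...] = (0)·(0.3952) + (-2.3333)·(-0.8783) = 2.0494.

Step 5 — scale by n: T² = 6 · 2.0494 = 12.2961.

T² ≈ 12.2961


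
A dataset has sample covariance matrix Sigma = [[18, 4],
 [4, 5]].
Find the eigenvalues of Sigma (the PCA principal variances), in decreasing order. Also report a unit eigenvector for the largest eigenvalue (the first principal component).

Step 1 — characteristic polynomial of 2×2 Sigma:
  det(Sigma - λI) = λ² - trace · λ + det = 0.
  trace = 18 + 5 = 23, det = 18·5 - (4)² = 74.
Step 2 — discriminant:
  Δ = trace² - 4·det = 529 - 296 = 233.
Step 3 — eigenvalues:
  λ = (trace ± √Δ)/2 = (23 ± 15.2643)/2,
  λ_1 = 19.1322,  λ_2 = 3.8678.

Step 4 — unit eigenvector for λ_1: solve (Sigma - λ_1 I)v = 0. First row:
  (18 - 19.1322)·v_x + (4)·v_y = 0, i.e. (-1.1322)·v_x + (4)·v_y = 0,
  so v ∝ (b, λ_1 - a) = (4, 1.1322) = u.
  ||u|| = √((4)² + (1.1322)²) = √(17.2818) ≈ 4.1571,
  v_1 = u/||u|| ≈ (0.9622, 0.2723) (||v_1|| = 1).

λ_1 = 19.1322,  λ_2 = 3.8678;  v_1 ≈ (0.9622, 0.2723)


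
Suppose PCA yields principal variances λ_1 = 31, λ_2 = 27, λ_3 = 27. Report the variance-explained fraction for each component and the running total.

Step 1 — total variance = trace(Sigma) = Σ λ_i = 31 + 27 + 27 = 85.

Step 2 — fraction explained by component i = λ_i / Σ λ:
  PC1: 31/85 = 0.3647
  PC2: 27/85 = 0.3176
  PC3: 27/85 = 0.3176

Step 3 — cumulative fraction after k components = (λ_1 + ... + λ_k) / Σ λ:
  k = 1: 31/85 = 0.3647
  k = 2: (31 + 27)/85 = 58/85 = 0.6824
  k = 3: (31 + 27 + 27)/85 = 85/85 = 1

Summary (fraction, with percent):

explained: PC1 0.3647 (36.47%), PC2 0.3176 (31.76%), PC3 0.3176 (31.76%);  cumulative: 0.3647, 0.6824, 1


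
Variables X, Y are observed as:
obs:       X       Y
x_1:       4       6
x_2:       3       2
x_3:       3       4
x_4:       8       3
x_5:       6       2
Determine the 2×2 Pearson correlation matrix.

Step 1 — column means:
  mean(X) = (4 + 3 + 3 + 8 + 6) / 5 = 24/5 = 4.8
  mean(Y) = (6 + 2 + 4 + 3 + 2) / 5 = 17/5 = 3.4

Step 2 — sample variances and covariances s[i,j] = (1/(n-1)) · Σ_k (x_{k,i} - mean_i) · (x_{k,j} - mean_j), with n-1 = 4:
  s[X,X] = ((-0.8)·(-0.8) + (-1.8)·(-1.8) + (-1.8)·(-1.8) + (3.2)·(3.2) + (1.2)·(1.2)) / 4 = 18.8/4 = 4.7
  s[X,Y] = ((-0.8)·(2.6) + (-1.8)·(-1.4) + (-1.8)·(0.6) + (3.2)·(-0.4) + (1.2)·(-1.4)) / 4 = -3.6/4 = -0.9
  s[Y,Y] = ((2.6)·(2.6) + (-1.4)·(-1.4) + (0.6)·(0.6) + (-0.4)·(-0.4) + (-1.4)·(-1.4)) / 4 = 11.2/4 = 2.8
  Sample standard deviations s_i = √(s[i,i]):
  s(X) = √(4.7) = 2.1679
  s(Y) = √(2.8) = 1.6733

Step 3 — r_{ij} = s_{ij} / (s_i · s_j):
  r[X,X] = 1 (diagonal).
  r[X,Y] = -0.9 / (2.1679 · 1.6733) = -0.9 / 3.6277 = -0.2481
  r[Y,Y] = 1 (diagonal).

R is symmetric with unit diagonal. Assembling:

R = [[1, -0.2481],
 [-0.2481, 1]]


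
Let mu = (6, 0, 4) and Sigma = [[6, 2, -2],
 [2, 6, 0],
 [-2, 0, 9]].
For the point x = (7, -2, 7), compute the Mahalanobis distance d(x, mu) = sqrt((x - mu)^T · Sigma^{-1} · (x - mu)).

Step 1 — centre the observation: (x - mu) = (1, -2, 3).

Step 2 — invert Sigma (cofactor / det for 3×3, or solve directly):
  Sigma^{-1} = [[0.2045, -0.0682, 0.0455],
 [-0.0682, 0.1894, -0.0152],
 [0.0455, -0.0152, 0.1212]].

Step 3 — form the quadratic (x - mu)^T · Sigma^{-1} · (x - mu):
  Sigma^{-1} · (x - mu) = (0.4773, -0.4924, 0.4394).
  (x - mu)^T · [Sigma^{-1} · (x - mu)] = (1)·(0.4773) + (-2)·(-0.4924) + (3)·(0.4394) = 2.7803.

Step 4 — take square root: d = √(2.7803) ≈ 1.6674.

d(x, mu) = √(2.7803) ≈ 1.6674


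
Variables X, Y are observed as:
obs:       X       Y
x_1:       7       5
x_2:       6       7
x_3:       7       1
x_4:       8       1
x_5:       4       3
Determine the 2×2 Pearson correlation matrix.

Step 1 — column means:
  mean(X) = (7 + 6 + 7 + 8 + 4) / 5 = 32/5 = 6.4
  mean(Y) = (5 + 7 + 1 + 1 + 3) / 5 = 17/5 = 3.4

Step 2 — sample variances and covariances s[i,j] = (1/(n-1)) · Σ_k (x_{k,i} - mean_i) · (x_{k,j} - mean_j), with n-1 = 4:
  s[X,X] = ((0.6)·(0.6) + (-0.4)·(-0.4) + (0.6)·(0.6) + (1.6)·(1.6) + (-2.4)·(-2.4)) / 4 = 9.2/4 = 2.3
  s[X,Y] = ((0.6)·(1.6) + (-0.4)·(3.6) + (0.6)·(-2.4) + (1.6)·(-2.4) + (-2.4)·(-0.4)) / 4 = -4.8/4 = -1.2
  s[Y,Y] = ((1.6)·(1.6) + (3.6)·(3.6) + (-2.4)·(-2.4) + (-2.4)·(-2.4) + (-0.4)·(-0.4)) / 4 = 27.2/4 = 6.8
  Sample standard deviations s_i = √(s[i,i]):
  s(X) = √(2.3) = 1.5166
  s(Y) = √(6.8) = 2.6077

Step 3 — r_{ij} = s_{ij} / (s_i · s_j):
  r[X,X] = 1 (diagonal).
  r[X,Y] = -1.2 / (1.5166 · 2.6077) = -1.2 / 3.9547 = -0.3034
  r[Y,Y] = 1 (diagonal).

R is symmetric with unit diagonal. Assembling:

R = [[1, -0.3034],
 [-0.3034, 1]]


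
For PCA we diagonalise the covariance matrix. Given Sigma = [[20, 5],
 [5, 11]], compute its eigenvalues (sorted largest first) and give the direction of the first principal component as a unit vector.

Step 1 — characteristic polynomial of 2×2 Sigma:
  det(Sigma - λI) = λ² - trace · λ + det = 0.
  trace = 20 + 11 = 31, det = 20·11 - (5)² = 195.
Step 2 — discriminant:
  Δ = trace² - 4·det = 961 - 780 = 181.
Step 3 — eigenvalues:
  λ = (trace ± √Δ)/2 = (31 ± 13.4536)/2,
  λ_1 = 22.2268,  λ_2 = 8.7732.

Step 4 — unit eigenvector for λ_1: solve (Sigma - λ_1 I)v = 0. First row:
  (20 - 22.2268)·v_x + (5)·v_y = 0, i.e. (-2.2268)·v_x + (5)·v_y = 0,
  so v ∝ (b, λ_1 - a) = (5, 2.2268) = u.
  ||u|| = √((5)² + (2.2268)²) = √(29.9587) ≈ 5.4735,
  v_1 = u/||u|| ≈ (0.9135, 0.4068) (||v_1|| = 1).

λ_1 = 22.2268,  λ_2 = 8.7732;  v_1 ≈ (0.9135, 0.4068)


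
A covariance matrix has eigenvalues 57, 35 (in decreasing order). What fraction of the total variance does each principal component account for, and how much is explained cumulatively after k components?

Step 1 — total variance = trace(Sigma) = Σ λ_i = 57 + 35 = 92.

Step 2 — fraction explained by component i = λ_i / Σ λ:
  PC1: 57/92 = 0.6196
  PC2: 35/92 = 0.3804

Step 3 — cumulative fraction after k components = (λ_1 + ... + λ_k) / Σ λ:
  k = 1: 57/92 = 0.6196
  k = 2: (57 + 35)/92 = 92/92 = 1

Summary (fraction, with percent):

explained: PC1 0.6196 (61.96%), PC2 0.3804 (38.04%);  cumulative: 0.6196, 1


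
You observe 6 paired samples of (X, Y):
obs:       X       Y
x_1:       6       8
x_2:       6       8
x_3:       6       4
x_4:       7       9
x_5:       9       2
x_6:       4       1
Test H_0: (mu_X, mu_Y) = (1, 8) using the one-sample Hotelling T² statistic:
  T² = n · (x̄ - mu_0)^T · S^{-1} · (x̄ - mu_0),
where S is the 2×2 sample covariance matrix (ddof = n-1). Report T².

Step 1 — sample mean vector:
  mean(X) = (6 + 6 + 6 + 7 + 9 + 4) / 6 = 38/6 = 6.3333
  mean(Y) = (8 + 8 + 4 + 9 + 2 + 1) / 6 = 32/6 = 5.3333
  x̄ = (6.3333, 5.3333),  deviation x̄ - mu_0 = (6.3333, 5.3333) - (1, 8) = (5.3333, -2.6667).

Step 2 — sample covariance matrix, S[i,j] = (1/(n-1)) · Σ_k (x_{k,i} - mean_i) · (x_{k,j} - mean_j), divisor n-1 = 5:
  S[X,X] = ((-0.3333)·(-0.3333) + (-0.3333)·(-0.3333) + (-0.3333)·(-0.3333) + (0.6667)·(0.6667) + (2.6667)·(2.6667) + (-2.3333)·(-2.3333)) / 5 = 13.3333/5 = 2.6667
  S[X,Y] = ((-0.3333)·(2.6667) + (-0.3333)·(2.6667) + (-0.3333)·(-1.3333) + (0.6667)·(3.6667) + (2.6667)·(-3.3333) + (-2.3333)·(-4.3333)) / 5 = 2.3333/5 = 0.4667
  S[Y,Y] = ((2.6667)·(2.6667) + (2.6667)·(2.6667) + (-1.3333)·(-1.3333) + (3.6667)·(3.6667) + (-3.3333)·(-3.3333) + (-4.3333)·(-4.3333)) / 5 = 59.3333/5 = 11.8667
  S = [[2.6667, 0.4667],
 [0.4667, 11.8667]].

Step 3 — invert S. det(S) = 2.6667·11.8667 - (0.4667)² = 31.4267.
  S^{-1} = (1/det) · [[d, -b], [-b, a]] = [[0.3776, -0.0148],
 [-0.0148, 0.0849]].

Step 4 — quadratic form (x̄ - mu_0)^T · S^{-1} · (x̄ - mu_0):
  S^{-1} · (x̄ - mu_0) = (2.0535, -0.3055),
  (x̄ - mu_0)^T · [...] = (5.3333)·(2.0535) + (-2.6667)·(-0.3055) = 11.7664.

Step 5 — scale by n: T² = 6 · 11.7664 = 70.5982.

T² ≈ 70.5982


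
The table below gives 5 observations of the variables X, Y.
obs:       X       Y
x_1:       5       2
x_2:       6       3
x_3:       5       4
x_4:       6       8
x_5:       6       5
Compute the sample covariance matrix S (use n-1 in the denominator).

Step 1 — column means:
  mean(X) = (5 + 6 + 5 + 6 + 6) / 5 = 28/5 = 5.6
  mean(Y) = (2 + 3 + 4 + 8 + 5) / 5 = 22/5 = 4.4

Step 2 — sample covariance S[i,j] = (1/(n-1)) · Σ_k (x_{k,i} - mean_i) · (x_{k,j} - mean_j), with n-1 = 4.
  S[X,X] = ((-0.6)·(-0.6) + (0.4)·(0.4) + (-0.6)·(-0.6) + (0.4)·(0.4) + (0.4)·(0.4)) / 4 = 1.2/4 = 0.3
  S[X,Y] = ((-0.6)·(-2.4) + (0.4)·(-1.4) + (-0.6)·(-0.4) + (0.4)·(3.6) + (0.4)·(0.6)) / 4 = 2.8/4 = 0.7
  S[Y,Y] = ((-2.4)·(-2.4) + (-1.4)·(-1.4) + (-0.4)·(-0.4) + (3.6)·(3.6) + (0.6)·(0.6)) / 4 = 21.2/4 = 5.3

S is symmetric (S[j,i] = S[i,j]). Assembling:

S = [[0.3, 0.7],
 [0.7, 5.3]]


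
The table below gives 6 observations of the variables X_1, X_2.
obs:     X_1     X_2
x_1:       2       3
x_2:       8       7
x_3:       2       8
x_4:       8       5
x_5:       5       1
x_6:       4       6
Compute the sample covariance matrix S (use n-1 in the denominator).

Step 1 — column means:
  mean(X_1) = (2 + 8 + 2 + 8 + 5 + 4) / 6 = 29/6 = 4.8333
  mean(X_2) = (3 + 7 + 8 + 5 + 1 + 6) / 6 = 30/6 = 5

Step 2 — sample covariance S[i,j] = (1/(n-1)) · Σ_k (x_{k,i} - mean_i) · (x_{k,j} - mean_j), with n-1 = 5.
  S[X_1,X_1] = ((-2.8333)·(-2.8333) + (3.1667)·(3.1667) + (-2.8333)·(-2.8333) + (3.1667)·(3.1667) + (0.1667)·(0.1667) + (-0.8333)·(-0.8333)) / 5 = 36.8333/5 = 7.3667
  S[X_1,X_2] = ((-2.8333)·(-2) + (3.1667)·(2) + (-2.8333)·(3) + (3.1667)·(0) + (0.1667)·(-4) + (-0.8333)·(1)) / 5 = 2/5 = 0.4
  S[X_2,X_2] = ((-2)·(-2) + (2)·(2) + (3)·(3) + (0)·(0) + (-4)·(-4) + (1)·(1)) / 5 = 34/5 = 6.8

S is symmetric (S[j,i] = S[i,j]). Assembling:

S = [[7.3667, 0.4],
 [0.4, 6.8]]


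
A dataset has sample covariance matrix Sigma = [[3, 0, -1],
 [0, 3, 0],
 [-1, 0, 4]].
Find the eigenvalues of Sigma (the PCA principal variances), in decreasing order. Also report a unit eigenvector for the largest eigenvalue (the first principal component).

Step 1 — characteristic polynomial p(λ) = det(λI - Sigma) = λ³ - tr·λ² + c_1·λ - det, where tr = trace, c_1 = sum of the principal 2×2 minors, det = det(Sigma):
  tr = 3 + 3 + 4 = 10,
  c_1 = (3·3 - (0)²) + (3·4 - (-1)²) + (3·4 - (0)²) = 9 + 11 + 12 = 32,
  det = 3·(3·4 - (0)²) - (0)·((0)·4 - (0)·(-1)) + (-1)·((0)·(0) - 3·(-1)) = 3·(12) - (0)·(0) + (-1)·(3) = 33.
  So p(λ) = λ³ - 10λ² + 32λ - 33.
Step 2 — look for an integer root (rational root theorem: any rational root is an integer divisor of 33). Testing λ = 3:
  p(3) = 27 - 90 + 96 - 33 = 0  ✓
  Dividing out (λ - 3): p(λ) = (λ - 3)(λ² - 7λ + 11).
Step 3 — remaining eigenvalues from the quadratic λ² - 7λ + 11 = 0:
  Δ = 7² - 4·11 = 49 - 44 = 5,  λ = (7 ± √5)/2 = (7 ± 2.2361)/2 ≈ 4.618 or 2.382.
  Sorted: λ_1 = 4.618,  λ_2 = 3,  λ_3 = 2.382  (check: sum = 10 = tr ✓).

Step 4 — unit eigenvector for λ_1 ≈ 4.618: v spans the null space of (Sigma - λ_1 I), whose rows are
  r_1 = (-1.618, 0, -1),  r_2 = (0, -1.618, 0),  r_3 = (-1, 0, -0.618).
  v is orthogonal to every row, so take v ∝ r_1 × r_2 = ((0)·(0) - (-1)·(-1.618), (-1)·(0) - (-1.618)·(0), (-1.618)·(-1.618) - (0)·(0)) ≈ (-1.618, 0, 2.618).
  Rescale (multiply by -1 so the first nonzero entry is positive): u = (1.618, 0, -2.618).
  ||u|| = √((1.618)² + (0)² + (-2.618)²) = √(9.4721) ≈ 3.0777,  v_1 = u/||u|| ≈ (0.5257, 0, -0.8507) (||v_1|| = 1).

λ_1 = 4.618,  λ_2 = 3,  λ_3 = 2.382;  v_1 ≈ (0.5257, 0, -0.8507)


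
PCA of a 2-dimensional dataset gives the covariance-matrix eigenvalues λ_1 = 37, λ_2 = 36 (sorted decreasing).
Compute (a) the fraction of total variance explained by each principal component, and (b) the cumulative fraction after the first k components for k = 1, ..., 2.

Step 1 — total variance = trace(Sigma) = Σ λ_i = 37 + 36 = 73.

Step 2 — fraction explained by component i = λ_i / Σ λ:
  PC1: 37/73 = 0.5068
  PC2: 36/73 = 0.4932

Step 3 — cumulative fraction after k components = (λ_1 + ... + λ_k) / Σ λ:
  k = 1: 37/73 = 0.5068
  k = 2: (37 + 36)/73 = 73/73 = 1

Summary (fraction, with percent):

explained: PC1 0.5068 (50.68%), PC2 0.4932 (49.32%);  cumulative: 0.5068, 1


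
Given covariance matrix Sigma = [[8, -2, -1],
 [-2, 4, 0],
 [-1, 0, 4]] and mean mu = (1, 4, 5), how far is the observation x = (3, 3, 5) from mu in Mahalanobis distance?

Step 1 — centre the observation: (x - mu) = (2, -1, 0).

Step 2 — invert Sigma (cofactor / det for 3×3, or solve directly):
  Sigma^{-1} = [[0.1481, 0.0741, 0.037],
 [0.0741, 0.287, 0.0185],
 [0.037, 0.0185, 0.2593]].

Step 3 — form the quadratic (x - mu)^T · Sigma^{-1} · (x - mu):
  Sigma^{-1} · (x - mu) = (0.2222, -0.1389, 0.0556).
  (x - mu)^T · [Sigma^{-1} · (x - mu)] = (2)·(0.2222) + (-1)·(-0.1389) + (0)·(0.0556) = 0.5833.

Step 4 — take square root: d = √(0.5833) ≈ 0.7638.

d(x, mu) = √(0.5833) ≈ 0.7638


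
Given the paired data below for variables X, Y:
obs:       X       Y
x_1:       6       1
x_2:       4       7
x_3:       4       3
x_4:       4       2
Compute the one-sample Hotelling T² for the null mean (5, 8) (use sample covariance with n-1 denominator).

Step 1 — sample mean vector:
  mean(X) = (6 + 4 + 4 + 4) / 4 = 18/4 = 4.5
  mean(Y) = (1 + 7 + 3 + 2) / 4 = 13/4 = 3.25
  x̄ = (4.5, 3.25),  deviation x̄ - mu_0 = (4.5, 3.25) - (5, 8) = (-0.5, -4.75).

Step 2 — sample covariance matrix, S[i,j] = (1/(n-1)) · Σ_k (x_{k,i} - mean_i) · (x_{k,j} - mean_j), divisor n-1 = 3:
  S[X,X] = ((1.5)·(1.5) + (-0.5)·(-0.5) + (-0.5)·(-0.5) + (-0.5)·(-0.5)) / 3 = 3/3 = 1
  S[X,Y] = ((1.5)·(-2.25) + (-0.5)·(3.75) + (-0.5)·(-0.25) + (-0.5)·(-1.25)) / 3 = -4.5/3 = -1.5
  S[Y,Y] = ((-2.25)·(-2.25) + (3.75)·(3.75) + (-0.25)·(-0.25) + (-1.25)·(-1.25)) / 3 = 20.75/3 = 6.9167
  S = [[1, -1.5],
 [-1.5, 6.9167]].

Step 3 — invert S. det(S) = 1·6.9167 - (-1.5)² = 4.6667.
  S^{-1} = (1/det) · [[d, -b], [-b, a]] = [[1.4821, 0.3214],
 [0.3214, 0.2143]].

Step 4 — quadratic form (x̄ - mu_0)^T · S^{-1} · (x̄ - mu_0):
  S^{-1} · (x̄ - mu_0) = (-2.2679, -1.1786),
  (x̄ - mu_0)^T · [...] = (-0.5)·(-2.2679) + (-4.75)·(-1.1786) = 6.7321.

Step 5 — scale by n: T² = 4 · 6.7321 = 26.9286.

T² ≈ 26.9286


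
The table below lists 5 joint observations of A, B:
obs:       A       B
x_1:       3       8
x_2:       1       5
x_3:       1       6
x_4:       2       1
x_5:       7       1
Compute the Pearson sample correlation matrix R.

Step 1 — column means:
  mean(A) = (3 + 1 + 1 + 2 + 7) / 5 = 14/5 = 2.8
  mean(B) = (8 + 5 + 6 + 1 + 1) / 5 = 21/5 = 4.2

Step 2 — sample variances and covariances s[i,j] = (1/(n-1)) · Σ_k (x_{k,i} - mean_i) · (x_{k,j} - mean_j), with n-1 = 4:
  s[A,A] = ((0.2)·(0.2) + (-1.8)·(-1.8) + (-1.8)·(-1.8) + (-0.8)·(-0.8) + (4.2)·(4.2)) / 4 = 24.8/4 = 6.2
  s[A,B] = ((0.2)·(3.8) + (-1.8)·(0.8) + (-1.8)·(1.8) + (-0.8)·(-3.2) + (4.2)·(-3.2)) / 4 = -14.8/4 = -3.7
  s[B,B] = ((3.8)·(3.8) + (0.8)·(0.8) + (1.8)·(1.8) + (-3.2)·(-3.2) + (-3.2)·(-3.2)) / 4 = 38.8/4 = 9.7
  Sample standard deviations s_i = √(s[i,i]):
  s(A) = √(6.2) = 2.49
  s(B) = √(9.7) = 3.1145

Step 3 — r_{ij} = s_{ij} / (s_i · s_j):
  r[A,A] = 1 (diagonal).
  r[A,B] = -3.7 / (2.49 · 3.1145) = -3.7 / 7.755 = -0.4771
  r[B,B] = 1 (diagonal).

R is symmetric with unit diagonal. Assembling:

R = [[1, -0.4771],
 [-0.4771, 1]]


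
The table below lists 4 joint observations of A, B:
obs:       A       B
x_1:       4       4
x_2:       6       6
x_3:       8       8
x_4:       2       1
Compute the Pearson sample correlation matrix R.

Step 1 — column means:
  mean(A) = (4 + 6 + 8 + 2) / 4 = 20/4 = 5
  mean(B) = (4 + 6 + 8 + 1) / 4 = 19/4 = 4.75

Step 2 — sample variances and covariances s[i,j] = (1/(n-1)) · Σ_k (x_{k,i} - mean_i) · (x_{k,j} - mean_j), with n-1 = 3:
  s[A,A] = ((-1)·(-1) + (1)·(1) + (3)·(3) + (-3)·(-3)) / 3 = 20/3 = 6.6667
  s[A,B] = ((-1)·(-0.75) + (1)·(1.25) + (3)·(3.25) + (-3)·(-3.75)) / 3 = 23/3 = 7.6667
  s[B,B] = ((-0.75)·(-0.75) + (1.25)·(1.25) + (3.25)·(3.25) + (-3.75)·(-3.75)) / 3 = 26.75/3 = 8.9167
  Sample standard deviations s_i = √(s[i,i]):
  s(A) = √(6.6667) = 2.582
  s(B) = √(8.9167) = 2.9861

Step 3 — r_{ij} = s_{ij} / (s_i · s_j):
  r[A,A] = 1 (diagonal).
  r[A,B] = 7.6667 / (2.582 · 2.9861) = 7.6667 / 7.71 = 0.9944
  r[B,B] = 1 (diagonal).

R is symmetric with unit diagonal. Assembling:

R = [[1, 0.9944],
 [0.9944, 1]]


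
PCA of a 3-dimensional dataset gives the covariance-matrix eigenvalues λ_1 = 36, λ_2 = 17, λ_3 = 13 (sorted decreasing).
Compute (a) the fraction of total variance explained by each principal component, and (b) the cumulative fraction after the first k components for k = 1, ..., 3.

Step 1 — total variance = trace(Sigma) = Σ λ_i = 36 + 17 + 13 = 66.

Step 2 — fraction explained by component i = λ_i / Σ λ:
  PC1: 36/66 = 0.5455
  PC2: 17/66 = 0.2576
  PC3: 13/66 = 0.197

Step 3 — cumulative fraction after k components = (λ_1 + ... + λ_k) / Σ λ:
  k = 1: 36/66 = 0.5455
  k = 2: (36 + 17)/66 = 53/66 = 0.803
  k = 3: (36 + 17 + 13)/66 = 66/66 = 1

Summary (fraction, with percent):

explained: PC1 0.5455 (54.55%), PC2 0.2576 (25.76%), PC3 0.197 (19.7%);  cumulative: 0.5455, 0.803, 1


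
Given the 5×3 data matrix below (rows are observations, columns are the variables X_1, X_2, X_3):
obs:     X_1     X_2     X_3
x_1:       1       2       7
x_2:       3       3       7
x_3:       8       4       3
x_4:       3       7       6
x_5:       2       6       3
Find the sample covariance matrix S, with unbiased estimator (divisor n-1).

Step 1 — column means:
  mean(X_1) = (1 + 3 + 8 + 3 + 2) / 5 = 17/5 = 3.4
  mean(X_2) = (2 + 3 + 4 + 7 + 6) / 5 = 22/5 = 4.4
  mean(X_3) = (7 + 7 + 3 + 6 + 3) / 5 = 26/5 = 5.2

Step 2 — sample covariance S[i,j] = (1/(n-1)) · Σ_k (x_{k,i} - mean_i) · (x_{k,j} - mean_j), with n-1 = 4.
  S[X_1,X_1] = ((-2.4)·(-2.4) + (-0.4)·(-0.4) + (4.6)·(4.6) + (-0.4)·(-0.4) + (-1.4)·(-1.4)) / 4 = 29.2/4 = 7.3
  S[X_1,X_2] = ((-2.4)·(-2.4) + (-0.4)·(-1.4) + (4.6)·(-0.4) + (-0.4)·(2.6) + (-1.4)·(1.6)) / 4 = 1.2/4 = 0.3
  S[X_1,X_3] = ((-2.4)·(1.8) + (-0.4)·(1.8) + (4.6)·(-2.2) + (-0.4)·(0.8) + (-1.4)·(-2.2)) / 4 = -12.4/4 = -3.1
  S[X_2,X_2] = ((-2.4)·(-2.4) + (-1.4)·(-1.4) + (-0.4)·(-0.4) + (2.6)·(2.6) + (1.6)·(1.6)) / 4 = 17.2/4 = 4.3
  S[X_2,X_3] = ((-2.4)·(1.8) + (-1.4)·(1.8) + (-0.4)·(-2.2) + (2.6)·(0.8) + (1.6)·(-2.2)) / 4 = -7.4/4 = -1.85
  S[X_3,X_3] = ((1.8)·(1.8) + (1.8)·(1.8) + (-2.2)·(-2.2) + (0.8)·(0.8) + (-2.2)·(-2.2)) / 4 = 16.8/4 = 4.2

S is symmetric (S[j,i] = S[i,j]). Assembling:

S = [[7.3, 0.3, -3.1],
 [0.3, 4.3, -1.85],
 [-3.1, -1.85, 4.2]]


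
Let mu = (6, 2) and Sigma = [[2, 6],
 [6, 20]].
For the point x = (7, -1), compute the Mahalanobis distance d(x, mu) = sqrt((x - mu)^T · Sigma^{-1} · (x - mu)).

Step 1 — centre the observation: (x - mu) = (1, -3).

Step 2 — invert Sigma. det(Sigma) = 2·20 - (6)² = 4.
  Sigma^{-1} = (1/det) · [[d, -b], [-b, a]] = [[5, -1.5],
 [-1.5, 0.5]].

Step 3 — form the quadratic (x - mu)^T · Sigma^{-1} · (x - mu):
  Sigma^{-1} · (x - mu) = (9.5, -3).
  (x - mu)^T · [Sigma^{-1} · (x - mu)] = (1)·(9.5) + (-3)·(-3) = 18.5.

Step 4 — take square root: d = √(18.5) ≈ 4.3012.

d(x, mu) = √(18.5) ≈ 4.3012


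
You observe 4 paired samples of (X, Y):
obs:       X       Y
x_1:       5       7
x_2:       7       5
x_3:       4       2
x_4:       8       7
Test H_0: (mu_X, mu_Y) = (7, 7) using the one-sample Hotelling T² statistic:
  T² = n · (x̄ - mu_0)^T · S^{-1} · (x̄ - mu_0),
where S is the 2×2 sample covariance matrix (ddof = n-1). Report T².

Step 1 — sample mean vector:
  mean(X) = (5 + 7 + 4 + 8) / 4 = 24/4 = 6
  mean(Y) = (7 + 5 + 2 + 7) / 4 = 21/4 = 5.25
  x̄ = (6, 5.25),  deviation x̄ - mu_0 = (6, 5.25) - (7, 7) = (-1, -1.75).

Step 2 — sample covariance matrix, S[i,j] = (1/(n-1)) · Σ_k (x_{k,i} - mean_i) · (x_{k,j} - mean_j), divisor n-1 = 3:
  S[X,X] = ((-1)·(-1) + (1)·(1) + (-2)·(-2) + (2)·(2)) / 3 = 10/3 = 3.3333
  S[X,Y] = ((-1)·(1.75) + (1)·(-0.25) + (-2)·(-3.25) + (2)·(1.75)) / 3 = 8/3 = 2.6667
  S[Y,Y] = ((1.75)·(1.75) + (-0.25)·(-0.25) + (-3.25)·(-3.25) + (1.75)·(1.75)) / 3 = 16.75/3 = 5.5833
  S = [[3.3333, 2.6667],
 [2.6667, 5.5833]].

Step 3 — invert S. det(S) = 3.3333·5.5833 - (2.6667)² = 11.5.
  S^{-1} = (1/det) · [[d, -b], [-b, a]] = [[0.4855, -0.2319],
 [-0.2319, 0.2899]].

Step 4 — quadratic form (x̄ - mu_0)^T · S^{-1} · (x̄ - mu_0):
  S^{-1} · (x̄ - mu_0) = (-0.0797, -0.2754),
  (x̄ - mu_0)^T · [...] = (-1)·(-0.0797) + (-1.75)·(-0.2754) = 0.5616.

Step 5 — scale by n: T² = 4 · 0.5616 = 2.2464.

T² ≈ 2.2464


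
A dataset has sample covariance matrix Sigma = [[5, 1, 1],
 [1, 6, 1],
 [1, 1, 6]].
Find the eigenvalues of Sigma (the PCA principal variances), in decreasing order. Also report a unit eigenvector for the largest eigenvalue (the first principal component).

Step 1 — characteristic polynomial p(λ) = det(λI - Sigma) = λ³ - tr·λ² + c_1·λ - det, where tr = trace, c_1 = sum of the principal 2×2 minors, det = det(Sigma):
  tr = 5 + 6 + 6 = 17,
  c_1 = (5·6 - (1)²) + (5·6 - (1)²) + (6·6 - (1)²) = 29 + 29 + 35 = 93,
  det = 5·(6·6 - (1)²) - (1)·((1)·6 - (1)·(1)) + (1)·((1)·(1) - 6·(1)) = 5·(35) - (1)·(5) + (1)·(-5) = 165.
  So p(λ) = λ³ - 17λ² + 93λ - 165.
Step 2 — look for an integer root (rational root theorem: any rational root is an integer divisor of 165). Testing λ = 5:
  p(5) = 125 - 425 + 465 - 165 = 0  ✓
  Dividing out (λ - 5): p(λ) = (λ - 5)(λ² - 12λ + 33).
Step 3 — remaining eigenvalues from the quadratic λ² - 12λ + 33 = 0:
  Δ = 12² - 4·33 = 144 - 132 = 12,  λ = (12 ± √12)/2 = (12 ± 3.4641)/2 ≈ 7.7321 or 4.2679.
  Sorted: λ_1 = 7.7321,  λ_2 = 5,  λ_3 = 4.2679  (check: sum = 17 = tr ✓).

Step 4 — unit eigenvector for λ_1 ≈ 7.7321: v spans the null space of (Sigma - λ_1 I), whose rows are
  r_1 = (-2.7321, 1, 1),  r_2 = (1, -1.7321, 1),  r_3 = (1, 1, -1.7321).
  v is orthogonal to every row, so take v ∝ r_1 × r_2 = ((1)·(1) - (1)·(-1.7321), (1)·(1) - (-2.7321)·(1), (-2.7321)·(-1.7321) - (1)·(1)) ≈ (2.7321, 3.7321, 3.7321).
  Let u = (2.7321, 3.7321, 3.7321).
  ||u|| = √((2.7321)² + (3.7321)² + (3.7321)²) = √(35.3205) ≈ 5.9431,  v_1 = u/||u|| ≈ (0.4597, 0.628, 0.628) (||v_1|| = 1).

λ_1 = 7.7321,  λ_2 = 5,  λ_3 = 4.2679;  v_1 ≈ (0.4597, 0.628, 0.628)


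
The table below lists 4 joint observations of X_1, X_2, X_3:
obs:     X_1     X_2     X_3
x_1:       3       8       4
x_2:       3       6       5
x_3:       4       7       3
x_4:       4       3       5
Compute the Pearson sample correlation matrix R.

Step 1 — column means:
  mean(X_1) = (3 + 3 + 4 + 4) / 4 = 14/4 = 3.5
  mean(X_2) = (8 + 6 + 7 + 3) / 4 = 24/4 = 6
  mean(X_3) = (4 + 5 + 3 + 5) / 4 = 17/4 = 4.25

Step 2 — sample variances and covariances s[i,j] = (1/(n-1)) · Σ_k (x_{k,i} - mean_i) · (x_{k,j} - mean_j), with n-1 = 3:
  s[X_1,X_1] = ((-0.5)·(-0.5) + (-0.5)·(-0.5) + (0.5)·(0.5) + (0.5)·(0.5)) / 3 = 1/3 = 0.3333
  s[X_1,X_2] = ((-0.5)·(2) + (-0.5)·(0) + (0.5)·(1) + (0.5)·(-3)) / 3 = -2/3 = -0.6667
  s[X_1,X_3] = ((-0.5)·(-0.25) + (-0.5)·(0.75) + (0.5)·(-1.25) + (0.5)·(0.75)) / 3 = -0.5/3 = -0.1667
  s[X_2,X_2] = ((2)·(2) + (0)·(0) + (1)·(1) + (-3)·(-3)) / 3 = 14/3 = 4.6667
  s[X_2,X_3] = ((2)·(-0.25) + (0)·(0.75) + (1)·(-1.25) + (-3)·(0.75)) / 3 = -4/3 = -1.3333
  s[X_3,X_3] = ((-0.25)·(-0.25) + (0.75)·(0.75) + (-1.25)·(-1.25) + (0.75)·(0.75)) / 3 = 2.75/3 = 0.9167
  Sample standard deviations s_i = √(s[i,i]):
  s(X_1) = √(0.3333) = 0.5774
  s(X_2) = √(4.6667) = 2.1602
  s(X_3) = √(0.9167) = 0.9574

Step 3 — r_{ij} = s_{ij} / (s_i · s_j):
  r[X_1,X_1] = 1 (diagonal).
  r[X_1,X_2] = -0.6667 / (0.5774 · 2.1602) = -0.6667 / 1.2472 = -0.5345
  r[X_1,X_3] = -0.1667 / (0.5774 · 0.9574) = -0.1667 / 0.5528 = -0.3015
  r[X_2,X_2] = 1 (diagonal).
  r[X_2,X_3] = -1.3333 / (2.1602 · 0.9574) = -1.3333 / 2.0683 = -0.6447
  r[X_3,X_3] = 1 (diagonal).

R is symmetric with unit diagonal. Assembling:

R = [[1, -0.5345, -0.3015],
 [-0.5345, 1, -0.6447],
 [-0.3015, -0.6447, 1]]


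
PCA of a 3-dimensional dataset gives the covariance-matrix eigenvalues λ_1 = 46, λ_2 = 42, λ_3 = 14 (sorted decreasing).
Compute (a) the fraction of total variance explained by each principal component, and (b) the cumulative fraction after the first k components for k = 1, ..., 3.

Step 1 — total variance = trace(Sigma) = Σ λ_i = 46 + 42 + 14 = 102.

Step 2 — fraction explained by component i = λ_i / Σ λ:
  PC1: 46/102 = 0.451
  PC2: 42/102 = 0.4118
  PC3: 14/102 = 0.1373

Step 3 — cumulative fraction after k components = (λ_1 + ... + λ_k) / Σ λ:
  k = 1: 46/102 = 0.451
  k = 2: (46 + 42)/102 = 88/102 = 0.8627
  k = 3: (46 + 42 + 14)/102 = 102/102 = 1

Summary (fraction, with percent):

explained: PC1 0.451 (45.1%), PC2 0.4118 (41.18%), PC3 0.1373 (13.73%);  cumulative: 0.451, 0.8627, 1


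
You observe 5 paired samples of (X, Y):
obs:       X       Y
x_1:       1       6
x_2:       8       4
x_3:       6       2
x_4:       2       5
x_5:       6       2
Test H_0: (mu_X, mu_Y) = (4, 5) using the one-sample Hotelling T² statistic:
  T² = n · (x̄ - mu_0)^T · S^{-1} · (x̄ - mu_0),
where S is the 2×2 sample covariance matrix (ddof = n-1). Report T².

Step 1 — sample mean vector:
  mean(X) = (1 + 8 + 6 + 2 + 6) / 5 = 23/5 = 4.6
  mean(Y) = (6 + 4 + 2 + 5 + 2) / 5 = 19/5 = 3.8
  x̄ = (4.6, 3.8),  deviation x̄ - mu_0 = (4.6, 3.8) - (4, 5) = (0.6, -1.2).

Step 2 — sample covariance matrix, S[i,j] = (1/(n-1)) · Σ_k (x_{k,i} - mean_i) · (x_{k,j} - mean_j), divisor n-1 = 4:
  S[X,X] = ((-3.6)·(-3.6) + (3.4)·(3.4) + (1.4)·(1.4) + (-2.6)·(-2.6) + (1.4)·(1.4)) / 4 = 35.2/4 = 8.8
  S[X,Y] = ((-3.6)·(2.2) + (3.4)·(0.2) + (1.4)·(-1.8) + (-2.6)·(1.2) + (1.4)·(-1.8)) / 4 = -15.4/4 = -3.85
  S[Y,Y] = ((2.2)·(2.2) + (0.2)·(0.2) + (-1.8)·(-1.8) + (1.2)·(1.2) + (-1.8)·(-1.8)) / 4 = 12.8/4 = 3.2
  S = [[8.8, -3.85],
 [-3.85, 3.2]].

Step 3 — invert S. det(S) = 8.8·3.2 - (-3.85)² = 13.3375.
  S^{-1} = (1/det) · [[d, -b], [-b, a]] = [[0.2399, 0.2887],
 [0.2887, 0.6598]].

Step 4 — quadratic form (x̄ - mu_0)^T · S^{-1} · (x̄ - mu_0):
  S^{-1} · (x̄ - mu_0) = (-0.2024, -0.6186),
  (x̄ - mu_0)^T · [...] = (0.6)·(-0.2024) + (-1.2)·(-0.6186) = 0.6208.

Step 5 — scale by n: T² = 5 · 0.6208 = 3.104.

T² ≈ 3.104


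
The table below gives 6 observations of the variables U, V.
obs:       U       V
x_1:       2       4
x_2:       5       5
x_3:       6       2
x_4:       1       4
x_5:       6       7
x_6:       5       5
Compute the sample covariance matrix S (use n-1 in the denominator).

Step 1 — column means:
  mean(U) = (2 + 5 + 6 + 1 + 6 + 5) / 6 = 25/6 = 4.1667
  mean(V) = (4 + 5 + 2 + 4 + 7 + 5) / 6 = 27/6 = 4.5

Step 2 — sample covariance S[i,j] = (1/(n-1)) · Σ_k (x_{k,i} - mean_i) · (x_{k,j} - mean_j), with n-1 = 5.
  S[U,U] = ((-2.1667)·(-2.1667) + (0.8333)·(0.8333) + (1.8333)·(1.8333) + (-3.1667)·(-3.1667) + (1.8333)·(1.8333) + (0.8333)·(0.8333)) / 5 = 22.8333/5 = 4.5667
  S[U,V] = ((-2.1667)·(-0.5) + (0.8333)·(0.5) + (1.8333)·(-2.5) + (-3.1667)·(-0.5) + (1.8333)·(2.5) + (0.8333)·(0.5)) / 5 = 3.5/5 = 0.7
  S[V,V] = ((-0.5)·(-0.5) + (0.5)·(0.5) + (-2.5)·(-2.5) + (-0.5)·(-0.5) + (2.5)·(2.5) + (0.5)·(0.5)) / 5 = 13.5/5 = 2.7

S is symmetric (S[j,i] = S[i,j]). Assembling:

S = [[4.5667, 0.7],
 [0.7, 2.7]]


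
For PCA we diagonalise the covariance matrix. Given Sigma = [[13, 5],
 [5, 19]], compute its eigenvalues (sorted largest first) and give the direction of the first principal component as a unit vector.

Step 1 — characteristic polynomial of 2×2 Sigma:
  det(Sigma - λI) = λ² - trace · λ + det = 0.
  trace = 13 + 19 = 32, det = 13·19 - (5)² = 222.
Step 2 — discriminant:
  Δ = trace² - 4·det = 1024 - 888 = 136.
Step 3 — eigenvalues:
  λ = (trace ± √Δ)/2 = (32 ± 11.6619)/2,
  λ_1 = 21.831,  λ_2 = 10.169.

Step 4 — unit eigenvector for λ_1: solve (Sigma - λ_1 I)v = 0. First row:
  (13 - 21.831)·v_x + (5)·v_y = 0, i.e. (-8.831)·v_x + (5)·v_y = 0,
  so v ∝ (b, λ_1 - a) = (5, 8.831) = u.
  ||u|| = √((5)² + (8.831)²) = √(102.9857) ≈ 10.1482,
  v_1 = u/||u|| ≈ (0.4927, 0.8702) (||v_1|| = 1).

λ_1 = 21.831,  λ_2 = 10.169;  v_1 ≈ (0.4927, 0.8702)


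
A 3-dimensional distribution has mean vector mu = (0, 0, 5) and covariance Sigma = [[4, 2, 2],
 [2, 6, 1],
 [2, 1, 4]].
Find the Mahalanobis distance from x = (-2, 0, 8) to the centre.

Step 1 — centre the observation: (x - mu) = (-2, 0, 3).

Step 2 — invert Sigma (cofactor / det for 3×3, or solve directly):
  Sigma^{-1} = [[0.3833, -0.1, -0.1667],
 [-0.1, 0.2, 0],
 [-0.1667, 0, 0.3333]].

Step 3 — form the quadratic (x - mu)^T · Sigma^{-1} · (x - mu):
  Sigma^{-1} · (x - mu) = (-1.2667, 0.2, 1.3333).
  (x - mu)^T · [Sigma^{-1} · (x - mu)] = (-2)·(-1.2667) + (0)·(0.2) + (3)·(1.3333) = 6.5333.

Step 4 — take square root: d = √(6.5333) ≈ 2.556.

d(x, mu) = √(6.5333) ≈ 2.556


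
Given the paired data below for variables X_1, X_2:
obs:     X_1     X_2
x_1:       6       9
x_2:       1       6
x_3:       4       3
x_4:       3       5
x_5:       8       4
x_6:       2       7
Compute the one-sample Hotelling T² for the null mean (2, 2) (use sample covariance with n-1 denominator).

Step 1 — sample mean vector:
  mean(X_1) = (6 + 1 + 4 + 3 + 8 + 2) / 6 = 24/6 = 4
  mean(X_2) = (9 + 6 + 3 + 5 + 4 + 7) / 6 = 34/6 = 5.6667
  x̄ = (4, 5.6667),  deviation x̄ - mu_0 = (4, 5.6667) - (2, 2) = (2, 3.6667).

Step 2 — sample covariance matrix, S[i,j] = (1/(n-1)) · Σ_k (x_{k,i} - mean_i) · (x_{k,j} - mean_j), divisor n-1 = 5:
  S[X_1,X_1] = ((2)·(2) + (-3)·(-3) + (0)·(0) + (-1)·(-1) + (4)·(4) + (-2)·(-2)) / 5 = 34/5 = 6.8
  S[X_1,X_2] = ((2)·(3.3333) + (-3)·(0.3333) + (0)·(-2.6667) + (-1)·(-0.6667) + (4)·(-1.6667) + (-2)·(1.3333)) / 5 = -3/5 = -0.6
  S[X_2,X_2] = ((3.3333)·(3.3333) + (0.3333)·(0.3333) + (-2.6667)·(-2.6667) + (-0.6667)·(-0.6667) + (-1.6667)·(-1.6667) + (1.3333)·(1.3333)) / 5 = 23.3333/5 = 4.6667
  S = [[6.8, -0.6],
 [-0.6, 4.6667]].

Step 3 — invert S. det(S) = 6.8·4.6667 - (-0.6)² = 31.3733.
  S^{-1} = (1/det) · [[d, -b], [-b, a]] = [[0.1487, 0.0191],
 [0.0191, 0.2167]].

Step 4 — quadratic form (x̄ - mu_0)^T · S^{-1} · (x̄ - mu_0):
  S^{-1} · (x̄ - mu_0) = (0.3676, 0.833),
  (x̄ - mu_0)^T · [...] = (2)·(0.3676) + (3.6667)·(0.833) = 3.7895.

Step 5 — scale by n: T² = 6 · 3.7895 = 22.7369.

T² ≈ 22.7369


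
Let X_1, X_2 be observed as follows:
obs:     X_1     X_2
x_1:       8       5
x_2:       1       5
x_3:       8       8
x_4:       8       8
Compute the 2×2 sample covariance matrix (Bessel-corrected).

Step 1 — column means:
  mean(X_1) = (8 + 1 + 8 + 8) / 4 = 25/4 = 6.25
  mean(X_2) = (5 + 5 + 8 + 8) / 4 = 26/4 = 6.5

Step 2 — sample covariance S[i,j] = (1/(n-1)) · Σ_k (x_{k,i} - mean_i) · (x_{k,j} - mean_j), with n-1 = 3.
  S[X_1,X_1] = ((1.75)·(1.75) + (-5.25)·(-5.25) + (1.75)·(1.75) + (1.75)·(1.75)) / 3 = 36.75/3 = 12.25
  S[X_1,X_2] = ((1.75)·(-1.5) + (-5.25)·(-1.5) + (1.75)·(1.5) + (1.75)·(1.5)) / 3 = 10.5/3 = 3.5
  S[X_2,X_2] = ((-1.5)·(-1.5) + (-1.5)·(-1.5) + (1.5)·(1.5) + (1.5)·(1.5)) / 3 = 9/3 = 3

S is symmetric (S[j,i] = S[i,j]). Assembling:

S = [[12.25, 3.5],
 [3.5, 3]]


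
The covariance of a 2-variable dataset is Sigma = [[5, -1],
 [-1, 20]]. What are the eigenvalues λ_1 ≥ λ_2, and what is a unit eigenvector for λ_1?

Step 1 — characteristic polynomial of 2×2 Sigma:
  det(Sigma - λI) = λ² - trace · λ + det = 0.
  trace = 5 + 20 = 25, det = 5·20 - (-1)² = 99.
Step 2 — discriminant:
  Δ = trace² - 4·det = 625 - 396 = 229.
Step 3 — eigenvalues:
  λ = (trace ± √Δ)/2 = (25 ± 15.1327)/2,
  λ_1 = 20.0664,  λ_2 = 4.9336.

Step 4 — unit eigenvector for λ_1: solve (Sigma - λ_1 I)v = 0. First row:
  (5 - 20.0664)·v_x + (-1)·v_y = 0, i.e. (-15.0664)·v_x + (-1)·v_y = 0,
  so v ∝ (b, λ_1 - a) = (-1, 15.0664); multiply by -1 so the first entry is positive: u = (1, -15.0664).
  ||u|| = √((1)² + (-15.0664)²) = √(227.9956) ≈ 15.0995,
  v_1 = u/||u|| ≈ (0.0662, -0.9978) (||v_1|| = 1).

λ_1 = 20.0664,  λ_2 = 4.9336;  v_1 ≈ (0.0662, -0.9978)


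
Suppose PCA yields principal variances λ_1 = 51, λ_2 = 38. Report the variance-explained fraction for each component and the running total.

Step 1 — total variance = trace(Sigma) = Σ λ_i = 51 + 38 = 89.

Step 2 — fraction explained by component i = λ_i / Σ λ:
  PC1: 51/89 = 0.573
  PC2: 38/89 = 0.427

Step 3 — cumulative fraction after k components = (λ_1 + ... + λ_k) / Σ λ:
  k = 1: 51/89 = 0.573
  k = 2: (51 + 38)/89 = 89/89 = 1

Summary (fraction, with percent):

explained: PC1 0.573 (57.3%), PC2 0.427 (42.7%);  cumulative: 0.573, 1


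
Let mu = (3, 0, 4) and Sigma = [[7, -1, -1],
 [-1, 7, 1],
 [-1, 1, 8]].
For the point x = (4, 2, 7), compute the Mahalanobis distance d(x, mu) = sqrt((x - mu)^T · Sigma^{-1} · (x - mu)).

Step 1 — centre the observation: (x - mu) = (1, 2, 3).

Step 2 — invert Sigma (cofactor / det for 3×3, or solve directly):
  Sigma^{-1} = [[0.1478, 0.0188, 0.0161],
 [0.0188, 0.1478, -0.0161],
 [0.0161, -0.0161, 0.129]].

Step 3 — form the quadratic (x - mu)^T · Sigma^{-1} · (x - mu):
  Sigma^{-1} · (x - mu) = (0.2339, 0.2661, 0.371).
  (x - mu)^T · [Sigma^{-1} · (x - mu)] = (1)·(0.2339) + (2)·(0.2661) + (3)·(0.371) = 1.879.

Step 4 — take square root: d = √(1.879) ≈ 1.3708.

d(x, mu) = √(1.879) ≈ 1.3708


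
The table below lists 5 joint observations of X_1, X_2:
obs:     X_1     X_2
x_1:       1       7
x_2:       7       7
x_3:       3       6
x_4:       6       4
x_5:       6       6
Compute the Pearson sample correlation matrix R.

Step 1 — column means:
  mean(X_1) = (1 + 7 + 3 + 6 + 6) / 5 = 23/5 = 4.6
  mean(X_2) = (7 + 7 + 6 + 4 + 6) / 5 = 30/5 = 6

Step 2 — sample variances and covariances s[i,j] = (1/(n-1)) · Σ_k (x_{k,i} - mean_i) · (x_{k,j} - mean_j), with n-1 = 4:
  s[X_1,X_1] = ((-3.6)·(-3.6) + (2.4)·(2.4) + (-1.6)·(-1.6) + (1.4)·(1.4) + (1.4)·(1.4)) / 4 = 25.2/4 = 6.3
  s[X_1,X_2] = ((-3.6)·(1) + (2.4)·(1) + (-1.6)·(0) + (1.4)·(-2) + (1.4)·(0)) / 4 = -4/4 = -1
  s[X_2,X_2] = ((1)·(1) + (1)·(1) + (0)·(0) + (-2)·(-2) + (0)·(0)) / 4 = 6/4 = 1.5
  Sample standard deviations s_i = √(s[i,i]):
  s(X_1) = √(6.3) = 2.51
  s(X_2) = √(1.5) = 1.2247

Step 3 — r_{ij} = s_{ij} / (s_i · s_j):
  r[X_1,X_1] = 1 (diagonal).
  r[X_1,X_2] = -1 / (2.51 · 1.2247) = -1 / 3.0741 = -0.3253
  r[X_2,X_2] = 1 (diagonal).

R is symmetric with unit diagonal. Assembling:

R = [[1, -0.3253],
 [-0.3253, 1]]


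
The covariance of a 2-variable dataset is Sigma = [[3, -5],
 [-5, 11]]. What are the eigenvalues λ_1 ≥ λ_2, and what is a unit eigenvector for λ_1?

Step 1 — characteristic polynomial of 2×2 Sigma:
  det(Sigma - λI) = λ² - trace · λ + det = 0.
  trace = 3 + 11 = 14, det = 3·11 - (-5)² = 8.
Step 2 — discriminant:
  Δ = trace² - 4·det = 196 - 32 = 164.
Step 3 — eigenvalues:
  λ = (trace ± √Δ)/2 = (14 ± 12.8062)/2,
  λ_1 = 13.4031,  λ_2 = 0.5969.

Step 4 — unit eigenvector for λ_1: solve (Sigma - λ_1 I)v = 0. First row:
  (3 - 13.4031)·v_x + (-5)·v_y = 0, i.e. (-10.4031)·v_x + (-5)·v_y = 0,
  so v ∝ (b, λ_1 - a) = (-5, 10.4031); multiply by -1 so the first entry is positive: u = (5, -10.4031).
  ||u|| = √((5)² + (-10.4031)²) = √(133.225) ≈ 11.5423,
  v_1 = u/||u|| ≈ (0.4332, -0.9013) (||v_1|| = 1).

λ_1 = 13.4031,  λ_2 = 0.5969;  v_1 ≈ (0.4332, -0.9013)


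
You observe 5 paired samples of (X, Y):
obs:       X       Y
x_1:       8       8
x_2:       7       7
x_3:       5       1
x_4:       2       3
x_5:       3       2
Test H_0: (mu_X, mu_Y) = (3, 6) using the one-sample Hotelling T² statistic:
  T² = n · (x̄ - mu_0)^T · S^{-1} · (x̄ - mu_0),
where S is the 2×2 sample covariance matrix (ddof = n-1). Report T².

Step 1 — sample mean vector:
  mean(X) = (8 + 7 + 5 + 2 + 3) / 5 = 25/5 = 5
  mean(Y) = (8 + 7 + 1 + 3 + 2) / 5 = 21/5 = 4.2
  x̄ = (5, 4.2),  deviation x̄ - mu_0 = (5, 4.2) - (3, 6) = (2, -1.8).

Step 2 — sample covariance matrix, S[i,j] = (1/(n-1)) · Σ_k (x_{k,i} - mean_i) · (x_{k,j} - mean_j), divisor n-1 = 4:
  S[X,X] = ((3)·(3) + (2)·(2) + (0)·(0) + (-3)·(-3) + (-2)·(-2)) / 4 = 26/4 = 6.5
  S[X,Y] = ((3)·(3.8) + (2)·(2.8) + (0)·(-3.2) + (-3)·(-1.2) + (-2)·(-2.2)) / 4 = 25/4 = 6.25
  S[Y,Y] = ((3.8)·(3.8) + (2.8)·(2.8) + (-3.2)·(-3.2) + (-1.2)·(-1.2) + (-2.2)·(-2.2)) / 4 = 38.8/4 = 9.7
  S = [[6.5, 6.25],
 [6.25, 9.7]].

Step 3 — invert S. det(S) = 6.5·9.7 - (6.25)² = 23.9875.
  S^{-1} = (1/det) · [[d, -b], [-b, a]] = [[0.4044, -0.2606],
 [-0.2606, 0.271]].

Step 4 — quadratic form (x̄ - mu_0)^T · S^{-1} · (x̄ - mu_0):
  S^{-1} · (x̄ - mu_0) = (1.2777, -1.0089),
  (x̄ - mu_0)^T · [...] = (2)·(1.2777) + (-1.8)·(-1.0089) = 4.3714.

Step 5 — scale by n: T² = 5 · 4.3714 = 21.8572.

T² ≈ 21.8572
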